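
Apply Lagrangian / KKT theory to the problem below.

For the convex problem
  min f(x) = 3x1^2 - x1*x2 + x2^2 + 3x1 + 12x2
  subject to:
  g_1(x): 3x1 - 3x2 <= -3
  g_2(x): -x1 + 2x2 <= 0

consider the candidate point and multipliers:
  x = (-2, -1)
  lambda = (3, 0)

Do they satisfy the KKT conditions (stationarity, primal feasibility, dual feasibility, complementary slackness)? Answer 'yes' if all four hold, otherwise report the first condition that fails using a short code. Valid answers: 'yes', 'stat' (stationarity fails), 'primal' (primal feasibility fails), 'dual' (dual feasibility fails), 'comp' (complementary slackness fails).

Gradient of f: grad f(x) = Q x + c = (-8, 12)
Constraint values g_i(x) = a_i^T x - b_i:
  g_1((-2, -1)) = 0
  g_2((-2, -1)) = 0
Stationarity residual: grad f(x) + sum_i lambda_i a_i = (1, 3)
  -> stationarity FAILS
Primal feasibility (all g_i <= 0): OK
Dual feasibility (all lambda_i >= 0): OK
Complementary slackness (lambda_i * g_i(x) = 0 for all i): OK

Verdict: the first failing condition is stationarity -> stat.

stat


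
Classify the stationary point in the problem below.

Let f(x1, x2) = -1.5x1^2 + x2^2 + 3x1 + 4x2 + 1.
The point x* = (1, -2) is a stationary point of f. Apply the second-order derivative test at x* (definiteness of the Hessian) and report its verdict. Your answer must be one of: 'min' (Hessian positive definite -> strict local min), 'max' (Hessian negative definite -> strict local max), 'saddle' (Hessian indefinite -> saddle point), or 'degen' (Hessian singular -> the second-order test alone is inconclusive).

Compute the Hessian H = grad^2 f:
  H = [[-3, 0], [0, 2]]
Verify stationarity: grad f(x*) = H x* + g = (0, 0).
Eigenvalues of H: -3, 2.
Eigenvalues have mixed signs, so H is indefinite -> x* is a saddle point.

saddle


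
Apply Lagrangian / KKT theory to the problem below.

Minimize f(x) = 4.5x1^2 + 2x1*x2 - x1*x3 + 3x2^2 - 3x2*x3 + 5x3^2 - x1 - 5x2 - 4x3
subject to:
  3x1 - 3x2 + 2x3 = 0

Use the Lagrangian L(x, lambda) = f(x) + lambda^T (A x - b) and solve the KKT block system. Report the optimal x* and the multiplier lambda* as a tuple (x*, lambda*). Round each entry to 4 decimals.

Form the Lagrangian:
  L(x, lambda) = (1/2) x^T Q x + c^T x + lambda^T (A x - b)
Stationarity (grad_x L = 0): Q x + c + A^T lambda = 0.
Primal feasibility: A x = b.

This gives the KKT block system:
  [ Q   A^T ] [ x     ]   [-c ]
  [ A    0  ] [ lambda ] = [ b ]

Solving the linear system:
  x*      = (0.2592, 0.7967, 0.8063)
  lambda* = (-0.7067)
  f(x*)   = -3.734

x* = (0.2592, 0.7967, 0.8063), lambda* = (-0.7067)


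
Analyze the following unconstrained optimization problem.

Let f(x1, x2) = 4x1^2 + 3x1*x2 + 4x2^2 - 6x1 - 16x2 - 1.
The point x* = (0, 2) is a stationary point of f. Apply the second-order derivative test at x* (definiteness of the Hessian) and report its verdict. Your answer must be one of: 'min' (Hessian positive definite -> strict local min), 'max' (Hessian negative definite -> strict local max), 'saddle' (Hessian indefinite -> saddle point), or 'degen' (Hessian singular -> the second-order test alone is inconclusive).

Compute the Hessian H = grad^2 f:
  H = [[8, 3], [3, 8]]
Verify stationarity: grad f(x*) = H x* + g = (0, 0).
Eigenvalues of H: 5, 11.
Both eigenvalues > 0, so H is positive definite -> x* is a strict local min.

min


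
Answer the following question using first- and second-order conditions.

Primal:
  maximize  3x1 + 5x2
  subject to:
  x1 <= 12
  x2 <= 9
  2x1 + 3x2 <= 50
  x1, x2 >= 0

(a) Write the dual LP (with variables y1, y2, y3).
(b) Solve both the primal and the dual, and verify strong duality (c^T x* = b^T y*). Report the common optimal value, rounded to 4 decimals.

The standard primal-dual pair for 'max c^T x s.t. A x <= b, x >= 0' is:
  Dual:  min b^T y  s.t.  A^T y >= c,  y >= 0.

So the dual LP is:
  minimize  12y1 + 9y2 + 50y3
  subject to:
    y1 + 2y3 >= 3
    y2 + 3y3 >= 5
    y1, y2, y3 >= 0

Solving the primal: x* = (11.5, 9).
  primal value c^T x* = 79.5.
Solving the dual: y* = (0, 0.5, 1.5).
  dual value b^T y* = 79.5.
Strong duality: c^T x* = b^T y*. Confirmed.

79.5


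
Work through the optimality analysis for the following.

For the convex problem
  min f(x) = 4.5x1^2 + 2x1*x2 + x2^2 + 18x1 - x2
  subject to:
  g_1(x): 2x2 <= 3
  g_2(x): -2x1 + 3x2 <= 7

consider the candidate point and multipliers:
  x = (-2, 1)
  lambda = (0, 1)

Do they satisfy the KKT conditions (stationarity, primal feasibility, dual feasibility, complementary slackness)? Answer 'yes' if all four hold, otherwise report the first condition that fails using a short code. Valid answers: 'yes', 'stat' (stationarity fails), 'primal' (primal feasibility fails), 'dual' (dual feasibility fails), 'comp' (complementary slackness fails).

Gradient of f: grad f(x) = Q x + c = (2, -3)
Constraint values g_i(x) = a_i^T x - b_i:
  g_1((-2, 1)) = -1
  g_2((-2, 1)) = 0
Stationarity residual: grad f(x) + sum_i lambda_i a_i = (0, 0)
  -> stationarity OK
Primal feasibility (all g_i <= 0): OK
Dual feasibility (all lambda_i >= 0): OK
Complementary slackness (lambda_i * g_i(x) = 0 for all i): OK

Verdict: yes, KKT holds.

yes


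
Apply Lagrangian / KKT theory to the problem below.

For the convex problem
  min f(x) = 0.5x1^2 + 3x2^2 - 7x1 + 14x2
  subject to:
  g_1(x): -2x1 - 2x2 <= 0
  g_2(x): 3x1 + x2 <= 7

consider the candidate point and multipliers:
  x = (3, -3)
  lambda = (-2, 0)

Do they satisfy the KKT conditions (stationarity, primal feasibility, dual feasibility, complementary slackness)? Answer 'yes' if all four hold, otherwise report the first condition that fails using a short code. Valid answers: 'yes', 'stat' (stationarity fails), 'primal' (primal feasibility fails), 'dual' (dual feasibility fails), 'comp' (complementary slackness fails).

Gradient of f: grad f(x) = Q x + c = (-4, -4)
Constraint values g_i(x) = a_i^T x - b_i:
  g_1((3, -3)) = 0
  g_2((3, -3)) = -1
Stationarity residual: grad f(x) + sum_i lambda_i a_i = (0, 0)
  -> stationarity OK
Primal feasibility (all g_i <= 0): OK
Dual feasibility (all lambda_i >= 0): FAILS
Complementary slackness (lambda_i * g_i(x) = 0 for all i): OK

Verdict: the first failing condition is dual_feasibility -> dual.

dual


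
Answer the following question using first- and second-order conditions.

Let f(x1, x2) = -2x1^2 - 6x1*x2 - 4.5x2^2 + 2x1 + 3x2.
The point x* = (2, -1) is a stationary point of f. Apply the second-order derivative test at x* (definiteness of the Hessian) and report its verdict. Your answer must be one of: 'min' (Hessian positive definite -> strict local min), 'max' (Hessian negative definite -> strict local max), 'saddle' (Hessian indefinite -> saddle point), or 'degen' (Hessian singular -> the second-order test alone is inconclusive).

Compute the Hessian H = grad^2 f:
  H = [[-4, -6], [-6, -9]]
Verify stationarity: grad f(x*) = H x* + g = (0, 0).
Eigenvalues of H: -13, 0.
H has a zero eigenvalue (singular; negative semidefinite but not definite), so H is neither positive definite, negative definite, nor indefinite. The second-order test alone is inconclusive -> degen.
(Indeed, f is constant along the null direction of H through x*, so x* is not a strict local extremum.)

degen


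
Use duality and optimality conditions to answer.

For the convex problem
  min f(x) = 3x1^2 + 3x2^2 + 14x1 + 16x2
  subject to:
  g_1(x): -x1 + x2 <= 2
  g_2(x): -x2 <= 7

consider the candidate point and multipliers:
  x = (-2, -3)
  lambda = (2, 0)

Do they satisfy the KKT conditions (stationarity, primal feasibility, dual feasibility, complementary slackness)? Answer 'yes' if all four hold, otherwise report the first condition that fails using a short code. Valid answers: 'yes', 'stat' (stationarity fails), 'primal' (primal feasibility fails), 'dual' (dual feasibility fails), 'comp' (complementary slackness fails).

Gradient of f: grad f(x) = Q x + c = (2, -2)
Constraint values g_i(x) = a_i^T x - b_i:
  g_1((-2, -3)) = -3
  g_2((-2, -3)) = -4
Stationarity residual: grad f(x) + sum_i lambda_i a_i = (0, 0)
  -> stationarity OK
Primal feasibility (all g_i <= 0): OK
Dual feasibility (all lambda_i >= 0): OK
Complementary slackness (lambda_i * g_i(x) = 0 for all i): FAILS

Verdict: the first failing condition is complementary_slackness -> comp.

comp


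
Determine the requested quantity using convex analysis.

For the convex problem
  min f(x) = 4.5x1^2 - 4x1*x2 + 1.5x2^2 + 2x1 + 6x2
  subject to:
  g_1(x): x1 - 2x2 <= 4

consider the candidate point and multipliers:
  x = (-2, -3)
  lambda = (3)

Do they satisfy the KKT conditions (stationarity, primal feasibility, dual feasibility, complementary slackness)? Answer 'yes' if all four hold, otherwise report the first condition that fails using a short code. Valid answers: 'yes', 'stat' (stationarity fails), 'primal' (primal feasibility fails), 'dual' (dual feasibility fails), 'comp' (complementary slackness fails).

Gradient of f: grad f(x) = Q x + c = (-4, 5)
Constraint values g_i(x) = a_i^T x - b_i:
  g_1((-2, -3)) = 0
Stationarity residual: grad f(x) + sum_i lambda_i a_i = (-1, -1)
  -> stationarity FAILS
Primal feasibility (all g_i <= 0): OK
Dual feasibility (all lambda_i >= 0): OK
Complementary slackness (lambda_i * g_i(x) = 0 for all i): OK

Verdict: the first failing condition is stationarity -> stat.

stat


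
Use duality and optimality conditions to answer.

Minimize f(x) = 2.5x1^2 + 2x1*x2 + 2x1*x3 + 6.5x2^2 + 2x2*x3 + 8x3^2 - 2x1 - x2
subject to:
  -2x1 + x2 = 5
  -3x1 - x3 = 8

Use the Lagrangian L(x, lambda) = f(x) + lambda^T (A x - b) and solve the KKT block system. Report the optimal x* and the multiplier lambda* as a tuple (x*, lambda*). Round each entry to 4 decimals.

Form the Lagrangian:
  L(x, lambda) = (1/2) x^T Q x + c^T x + lambda^T (A x - b)
Stationarity (grad_x L = 0): Q x + c + A^T lambda = 0.
Primal feasibility: A x = b.

This gives the KKT block system:
  [ Q   A^T ] [ x     ]   [-c ]
  [ A    0  ] [ lambda ] = [ b ]

Solving the linear system:
  x*      = (-2.5549, -0.1098, -0.3353)
  lambda* = (8.2081, -10.6936)
  f(x*)   = 24.8642

x* = (-2.5549, -0.1098, -0.3353), lambda* = (8.2081, -10.6936)


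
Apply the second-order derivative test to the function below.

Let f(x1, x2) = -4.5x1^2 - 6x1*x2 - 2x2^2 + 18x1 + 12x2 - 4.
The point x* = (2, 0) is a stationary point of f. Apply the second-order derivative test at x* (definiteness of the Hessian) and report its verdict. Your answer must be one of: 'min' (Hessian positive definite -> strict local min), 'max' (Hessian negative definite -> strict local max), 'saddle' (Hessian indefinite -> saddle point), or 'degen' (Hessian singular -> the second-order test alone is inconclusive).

Compute the Hessian H = grad^2 f:
  H = [[-9, -6], [-6, -4]]
Verify stationarity: grad f(x*) = H x* + g = (0, 0).
Eigenvalues of H: -13, 0.
H has a zero eigenvalue (singular; negative semidefinite but not definite), so H is neither positive definite, negative definite, nor indefinite. The second-order test alone is inconclusive -> degen.
(Indeed, f is constant along the null direction of H through x*, so x* is not a strict local extremum.)

degen


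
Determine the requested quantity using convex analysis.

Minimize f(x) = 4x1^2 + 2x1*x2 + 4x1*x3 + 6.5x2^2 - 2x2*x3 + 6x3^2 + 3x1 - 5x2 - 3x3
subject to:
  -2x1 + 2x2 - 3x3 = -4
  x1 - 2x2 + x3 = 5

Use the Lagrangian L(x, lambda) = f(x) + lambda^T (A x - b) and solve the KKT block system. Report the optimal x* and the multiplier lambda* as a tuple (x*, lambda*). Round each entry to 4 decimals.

Form the Lagrangian:
  L(x, lambda) = (1/2) x^T Q x + c^T x + lambda^T (A x - b)
Stationarity (grad_x L = 0): Q x + c + A^T lambda = 0.
Primal feasibility: A x = b.

This gives the KKT block system:
  [ Q   A^T ] [ x     ]   [-c ]
  [ A    0  ] [ lambda ] = [ b ]

Solving the linear system:
  x*      = (1.3624, -2.4094, -1.1812)
  lambda* = (-11.2617, -26.8792)
  f(x*)   = 54.5134

x* = (1.3624, -2.4094, -1.1812), lambda* = (-11.2617, -26.8792)


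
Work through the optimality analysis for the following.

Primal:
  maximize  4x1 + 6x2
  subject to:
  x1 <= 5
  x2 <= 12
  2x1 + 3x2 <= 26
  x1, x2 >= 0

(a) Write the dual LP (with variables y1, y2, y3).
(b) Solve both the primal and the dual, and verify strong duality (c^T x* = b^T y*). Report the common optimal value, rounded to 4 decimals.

The standard primal-dual pair for 'max c^T x s.t. A x <= b, x >= 0' is:
  Dual:  min b^T y  s.t.  A^T y >= c,  y >= 0.

So the dual LP is:
  minimize  5y1 + 12y2 + 26y3
  subject to:
    y1 + 2y3 >= 4
    y2 + 3y3 >= 6
    y1, y2, y3 >= 0

Solving the primal: x* = (0, 8.6667).
  primal value c^T x* = 52.
Solving the dual: y* = (0, 0, 2).
  dual value b^T y* = 52.
Strong duality: c^T x* = b^T y*. Confirmed.

52


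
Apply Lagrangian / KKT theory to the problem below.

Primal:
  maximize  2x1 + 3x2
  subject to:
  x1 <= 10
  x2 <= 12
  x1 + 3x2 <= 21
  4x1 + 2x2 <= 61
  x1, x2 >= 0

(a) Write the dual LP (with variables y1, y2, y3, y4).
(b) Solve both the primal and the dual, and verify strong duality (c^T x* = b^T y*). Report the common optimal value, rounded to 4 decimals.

The standard primal-dual pair for 'max c^T x s.t. A x <= b, x >= 0' is:
  Dual:  min b^T y  s.t.  A^T y >= c,  y >= 0.

So the dual LP is:
  minimize  10y1 + 12y2 + 21y3 + 61y4
  subject to:
    y1 + y3 + 4y4 >= 2
    y2 + 3y3 + 2y4 >= 3
    y1, y2, y3, y4 >= 0

Solving the primal: x* = (10, 3.6667).
  primal value c^T x* = 31.
Solving the dual: y* = (1, 0, 1, 0).
  dual value b^T y* = 31.
Strong duality: c^T x* = b^T y*. Confirmed.

31


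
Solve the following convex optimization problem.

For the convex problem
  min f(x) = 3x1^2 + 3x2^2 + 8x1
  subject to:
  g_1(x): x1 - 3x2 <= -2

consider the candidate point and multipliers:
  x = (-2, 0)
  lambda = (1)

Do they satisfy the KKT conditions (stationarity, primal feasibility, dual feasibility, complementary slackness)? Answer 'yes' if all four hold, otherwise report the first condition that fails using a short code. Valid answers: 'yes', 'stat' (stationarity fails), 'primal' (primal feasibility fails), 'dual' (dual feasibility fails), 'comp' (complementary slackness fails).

Gradient of f: grad f(x) = Q x + c = (-4, 0)
Constraint values g_i(x) = a_i^T x - b_i:
  g_1((-2, 0)) = 0
Stationarity residual: grad f(x) + sum_i lambda_i a_i = (-3, -3)
  -> stationarity FAILS
Primal feasibility (all g_i <= 0): OK
Dual feasibility (all lambda_i >= 0): OK
Complementary slackness (lambda_i * g_i(x) = 0 for all i): OK

Verdict: the first failing condition is stationarity -> stat.

stat


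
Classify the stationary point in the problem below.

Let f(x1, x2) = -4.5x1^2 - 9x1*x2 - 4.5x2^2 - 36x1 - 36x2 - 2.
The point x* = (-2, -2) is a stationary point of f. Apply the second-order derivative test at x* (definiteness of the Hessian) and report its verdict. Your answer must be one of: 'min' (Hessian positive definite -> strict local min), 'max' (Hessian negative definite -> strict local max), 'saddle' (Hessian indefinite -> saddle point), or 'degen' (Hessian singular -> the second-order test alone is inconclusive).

Compute the Hessian H = grad^2 f:
  H = [[-9, -9], [-9, -9]]
Verify stationarity: grad f(x*) = H x* + g = (0, 0).
Eigenvalues of H: -18, 0.
H has a zero eigenvalue (singular; negative semidefinite but not definite), so H is neither positive definite, negative definite, nor indefinite. The second-order test alone is inconclusive -> degen.
(Indeed, f is constant along the null direction of H through x*, so x* is not a strict local extremum.)

degen


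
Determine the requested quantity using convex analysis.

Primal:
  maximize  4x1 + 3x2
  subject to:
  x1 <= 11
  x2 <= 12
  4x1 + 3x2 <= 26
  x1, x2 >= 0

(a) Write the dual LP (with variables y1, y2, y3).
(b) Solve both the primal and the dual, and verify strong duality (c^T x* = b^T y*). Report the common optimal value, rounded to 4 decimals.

The standard primal-dual pair for 'max c^T x s.t. A x <= b, x >= 0' is:
  Dual:  min b^T y  s.t.  A^T y >= c,  y >= 0.

So the dual LP is:
  minimize  11y1 + 12y2 + 26y3
  subject to:
    y1 + 4y3 >= 4
    y2 + 3y3 >= 3
    y1, y2, y3 >= 0

Solving the primal: x* = (6.5, 0).
  primal value c^T x* = 26.
Solving the dual: y* = (0, 0, 1).
  dual value b^T y* = 26.
Strong duality: c^T x* = b^T y*. Confirmed.

26


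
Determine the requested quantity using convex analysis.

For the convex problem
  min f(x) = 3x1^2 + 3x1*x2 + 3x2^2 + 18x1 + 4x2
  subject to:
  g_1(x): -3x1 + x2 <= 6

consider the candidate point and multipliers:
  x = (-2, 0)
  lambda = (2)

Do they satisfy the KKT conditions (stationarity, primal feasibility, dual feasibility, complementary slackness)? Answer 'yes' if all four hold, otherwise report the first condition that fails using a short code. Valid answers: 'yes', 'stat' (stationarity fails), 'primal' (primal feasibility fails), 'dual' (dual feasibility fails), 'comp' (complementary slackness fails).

Gradient of f: grad f(x) = Q x + c = (6, -2)
Constraint values g_i(x) = a_i^T x - b_i:
  g_1((-2, 0)) = 0
Stationarity residual: grad f(x) + sum_i lambda_i a_i = (0, 0)
  -> stationarity OK
Primal feasibility (all g_i <= 0): OK
Dual feasibility (all lambda_i >= 0): OK
Complementary slackness (lambda_i * g_i(x) = 0 for all i): OK

Verdict: yes, KKT holds.

yes


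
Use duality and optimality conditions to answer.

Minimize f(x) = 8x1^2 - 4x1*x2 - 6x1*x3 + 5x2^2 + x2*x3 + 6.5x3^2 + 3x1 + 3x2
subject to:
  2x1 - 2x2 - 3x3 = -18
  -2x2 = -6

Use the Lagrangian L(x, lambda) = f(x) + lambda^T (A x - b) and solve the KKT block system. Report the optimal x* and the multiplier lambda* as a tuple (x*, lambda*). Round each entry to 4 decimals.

Form the Lagrangian:
  L(x, lambda) = (1/2) x^T Q x + c^T x + lambda^T (A x - b)
Stationarity (grad_x L = 0): Q x + c + A^T lambda = 0.
Primal feasibility: A x = b.

This gives the KKT block system:
  [ Q   A^T ] [ x     ]   [-c ]
  [ A    0  ] [ lambda ] = [ b ]

Solving the linear system:
  x*      = (-0.2661, 3, 3.8226)
  lambda* = (18.0968, 0.8468)
  f(x*)   = 169.5121

x* = (-0.2661, 3, 3.8226), lambda* = (18.0968, 0.8468)


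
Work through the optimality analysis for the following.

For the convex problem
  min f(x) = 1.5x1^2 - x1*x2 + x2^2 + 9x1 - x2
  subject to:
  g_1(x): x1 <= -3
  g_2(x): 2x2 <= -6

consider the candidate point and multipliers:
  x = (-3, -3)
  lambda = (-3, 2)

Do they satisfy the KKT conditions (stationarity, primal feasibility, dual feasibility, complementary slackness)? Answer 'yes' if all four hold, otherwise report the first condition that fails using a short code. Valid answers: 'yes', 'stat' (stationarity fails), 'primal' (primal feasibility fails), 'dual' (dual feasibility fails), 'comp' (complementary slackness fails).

Gradient of f: grad f(x) = Q x + c = (3, -4)
Constraint values g_i(x) = a_i^T x - b_i:
  g_1((-3, -3)) = 0
  g_2((-3, -3)) = 0
Stationarity residual: grad f(x) + sum_i lambda_i a_i = (0, 0)
  -> stationarity OK
Primal feasibility (all g_i <= 0): OK
Dual feasibility (all lambda_i >= 0): FAILS
Complementary slackness (lambda_i * g_i(x) = 0 for all i): OK

Verdict: the first failing condition is dual_feasibility -> dual.

dual


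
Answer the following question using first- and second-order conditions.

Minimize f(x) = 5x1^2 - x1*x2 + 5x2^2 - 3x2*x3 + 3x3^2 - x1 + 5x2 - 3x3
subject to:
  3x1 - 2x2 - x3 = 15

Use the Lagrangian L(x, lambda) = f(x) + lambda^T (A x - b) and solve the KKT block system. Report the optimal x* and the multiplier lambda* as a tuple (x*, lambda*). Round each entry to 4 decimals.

Form the Lagrangian:
  L(x, lambda) = (1/2) x^T Q x + c^T x + lambda^T (A x - b)
Stationarity (grad_x L = 0): Q x + c + A^T lambda = 0.
Primal feasibility: A x = b.

This gives the KKT block system:
  [ Q   A^T ] [ x     ]   [-c ]
  [ A    0  ] [ lambda ] = [ b ]

Solving the linear system:
  x*      = (2.4444, -2.686, -2.2947)
  lambda* = (-8.7101)
  f(x*)   = 60.8309

x* = (2.4444, -2.686, -2.2947), lambda* = (-8.7101)


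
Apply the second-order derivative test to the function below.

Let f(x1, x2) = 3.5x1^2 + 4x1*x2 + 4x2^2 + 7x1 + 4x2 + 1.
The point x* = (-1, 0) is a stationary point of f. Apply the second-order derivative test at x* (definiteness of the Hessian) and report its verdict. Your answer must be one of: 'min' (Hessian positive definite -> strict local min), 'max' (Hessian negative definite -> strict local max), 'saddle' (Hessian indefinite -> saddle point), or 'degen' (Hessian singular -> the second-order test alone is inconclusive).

Compute the Hessian H = grad^2 f:
  H = [[7, 4], [4, 8]]
Verify stationarity: grad f(x*) = H x* + g = (0, 0).
Eigenvalues of H: 3.4689, 11.5311.
Both eigenvalues > 0, so H is positive definite -> x* is a strict local min.

min


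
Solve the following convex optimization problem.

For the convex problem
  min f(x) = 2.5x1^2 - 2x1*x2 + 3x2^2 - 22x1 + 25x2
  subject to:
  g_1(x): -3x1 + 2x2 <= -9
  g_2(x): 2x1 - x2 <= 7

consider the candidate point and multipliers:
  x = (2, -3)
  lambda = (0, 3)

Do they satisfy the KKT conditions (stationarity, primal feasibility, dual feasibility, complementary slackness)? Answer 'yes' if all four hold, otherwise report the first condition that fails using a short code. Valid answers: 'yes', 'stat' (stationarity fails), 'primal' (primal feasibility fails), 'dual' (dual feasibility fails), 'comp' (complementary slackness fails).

Gradient of f: grad f(x) = Q x + c = (-6, 3)
Constraint values g_i(x) = a_i^T x - b_i:
  g_1((2, -3)) = -3
  g_2((2, -3)) = 0
Stationarity residual: grad f(x) + sum_i lambda_i a_i = (0, 0)
  -> stationarity OK
Primal feasibility (all g_i <= 0): OK
Dual feasibility (all lambda_i >= 0): OK
Complementary slackness (lambda_i * g_i(x) = 0 for all i): OK

Verdict: yes, KKT holds.

yes


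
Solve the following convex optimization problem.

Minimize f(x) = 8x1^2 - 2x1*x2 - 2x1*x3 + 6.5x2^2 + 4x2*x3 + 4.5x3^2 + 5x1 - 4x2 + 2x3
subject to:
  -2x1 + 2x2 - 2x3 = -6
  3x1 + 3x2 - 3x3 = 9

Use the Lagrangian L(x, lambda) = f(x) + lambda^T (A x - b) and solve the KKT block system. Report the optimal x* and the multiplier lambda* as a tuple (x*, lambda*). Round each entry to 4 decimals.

Form the Lagrangian:
  L(x, lambda) = (1/2) x^T Q x + c^T x + lambda^T (A x - b)
Stationarity (grad_x L = 0): Q x + c + A^T lambda = 0.
Primal feasibility: A x = b.

This gives the KKT block system:
  [ Q   A^T ] [ x     ]   [-c ]
  [ A    0  ] [ lambda ] = [ b ]

Solving the linear system:
  x*      = (3, 0.4667, 0.4667)
  lambda* = (13.3, -8.1778)
  f(x*)   = 83.7333

x* = (3, 0.4667, 0.4667), lambda* = (13.3, -8.1778)


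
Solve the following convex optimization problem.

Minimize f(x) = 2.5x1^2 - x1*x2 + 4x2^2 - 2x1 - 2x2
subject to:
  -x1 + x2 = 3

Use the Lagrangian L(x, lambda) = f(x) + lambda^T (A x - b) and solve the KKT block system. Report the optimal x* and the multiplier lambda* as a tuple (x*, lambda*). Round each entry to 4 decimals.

Form the Lagrangian:
  L(x, lambda) = (1/2) x^T Q x + c^T x + lambda^T (A x - b)
Stationarity (grad_x L = 0): Q x + c + A^T lambda = 0.
Primal feasibility: A x = b.

This gives the KKT block system:
  [ Q   A^T ] [ x     ]   [-c ]
  [ A    0  ] [ lambda ] = [ b ]

Solving the linear system:
  x*      = (-1.5455, 1.4545)
  lambda* = (-11.1818)
  f(x*)   = 16.8636

x* = (-1.5455, 1.4545), lambda* = (-11.1818)


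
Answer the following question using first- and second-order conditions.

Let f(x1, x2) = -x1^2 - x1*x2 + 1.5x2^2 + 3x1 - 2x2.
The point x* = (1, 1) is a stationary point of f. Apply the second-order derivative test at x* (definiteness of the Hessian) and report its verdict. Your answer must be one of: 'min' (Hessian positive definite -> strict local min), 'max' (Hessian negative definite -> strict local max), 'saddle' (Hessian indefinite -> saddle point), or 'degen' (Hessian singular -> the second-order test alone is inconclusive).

Compute the Hessian H = grad^2 f:
  H = [[-2, -1], [-1, 3]]
Verify stationarity: grad f(x*) = H x* + g = (0, 0).
Eigenvalues of H: -2.1926, 3.1926.
Eigenvalues have mixed signs, so H is indefinite -> x* is a saddle point.

saddle


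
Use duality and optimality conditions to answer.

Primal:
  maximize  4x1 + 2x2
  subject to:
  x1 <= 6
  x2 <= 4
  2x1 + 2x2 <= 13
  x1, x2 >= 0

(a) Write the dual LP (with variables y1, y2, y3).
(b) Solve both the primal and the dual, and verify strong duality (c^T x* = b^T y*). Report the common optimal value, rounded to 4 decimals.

The standard primal-dual pair for 'max c^T x s.t. A x <= b, x >= 0' is:
  Dual:  min b^T y  s.t.  A^T y >= c,  y >= 0.

So the dual LP is:
  minimize  6y1 + 4y2 + 13y3
  subject to:
    y1 + 2y3 >= 4
    y2 + 2y3 >= 2
    y1, y2, y3 >= 0

Solving the primal: x* = (6, 0.5).
  primal value c^T x* = 25.
Solving the dual: y* = (2, 0, 1).
  dual value b^T y* = 25.
Strong duality: c^T x* = b^T y*. Confirmed.

25


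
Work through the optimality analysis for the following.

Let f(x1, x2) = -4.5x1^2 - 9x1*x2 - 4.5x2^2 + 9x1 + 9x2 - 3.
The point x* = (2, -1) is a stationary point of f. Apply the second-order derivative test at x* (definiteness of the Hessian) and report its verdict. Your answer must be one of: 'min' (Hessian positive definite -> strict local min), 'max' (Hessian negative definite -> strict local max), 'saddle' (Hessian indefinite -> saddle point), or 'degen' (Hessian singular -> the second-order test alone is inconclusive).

Compute the Hessian H = grad^2 f:
  H = [[-9, -9], [-9, -9]]
Verify stationarity: grad f(x*) = H x* + g = (0, 0).
Eigenvalues of H: -18, 0.
H has a zero eigenvalue (singular; negative semidefinite but not definite), so H is neither positive definite, negative definite, nor indefinite. The second-order test alone is inconclusive -> degen.
(Indeed, f is constant along the null direction of H through x*, so x* is not a strict local extremum.)

degen


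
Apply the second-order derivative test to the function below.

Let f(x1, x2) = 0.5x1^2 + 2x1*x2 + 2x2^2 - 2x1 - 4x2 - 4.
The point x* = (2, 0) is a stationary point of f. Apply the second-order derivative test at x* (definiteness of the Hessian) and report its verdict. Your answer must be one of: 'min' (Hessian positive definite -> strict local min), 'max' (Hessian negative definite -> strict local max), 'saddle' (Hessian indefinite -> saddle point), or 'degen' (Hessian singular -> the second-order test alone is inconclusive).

Compute the Hessian H = grad^2 f:
  H = [[1, 2], [2, 4]]
Verify stationarity: grad f(x*) = H x* + g = (0, 0).
Eigenvalues of H: 0, 5.
H has a zero eigenvalue (singular; positive semidefinite but not definite), so H is neither positive definite, negative definite, nor indefinite. The second-order test alone is inconclusive -> degen.
(Indeed, f is constant along the null direction of H through x*, so x* is not a strict local extremum.)

degen


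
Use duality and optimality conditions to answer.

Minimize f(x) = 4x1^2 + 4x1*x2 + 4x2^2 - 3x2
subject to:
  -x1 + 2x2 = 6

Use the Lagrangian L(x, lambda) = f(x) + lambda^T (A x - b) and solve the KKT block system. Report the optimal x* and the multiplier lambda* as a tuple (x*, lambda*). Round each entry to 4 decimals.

Form the Lagrangian:
  L(x, lambda) = (1/2) x^T Q x + c^T x + lambda^T (A x - b)
Stationarity (grad_x L = 0): Q x + c + A^T lambda = 0.
Primal feasibility: A x = b.

This gives the KKT block system:
  [ Q   A^T ] [ x     ]   [-c ]
  [ A    0  ] [ lambda ] = [ b ]

Solving the linear system:
  x*      = (-1.6071, 2.1964)
  lambda* = (-4.0714)
  f(x*)   = 8.9196

x* = (-1.6071, 2.1964), lambda* = (-4.0714)


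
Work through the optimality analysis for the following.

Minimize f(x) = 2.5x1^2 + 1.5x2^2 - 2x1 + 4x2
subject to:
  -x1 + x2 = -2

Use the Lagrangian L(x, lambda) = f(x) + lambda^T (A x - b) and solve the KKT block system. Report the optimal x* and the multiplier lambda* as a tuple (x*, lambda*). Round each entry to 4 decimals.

Form the Lagrangian:
  L(x, lambda) = (1/2) x^T Q x + c^T x + lambda^T (A x - b)
Stationarity (grad_x L = 0): Q x + c + A^T lambda = 0.
Primal feasibility: A x = b.

This gives the KKT block system:
  [ Q   A^T ] [ x     ]   [-c ]
  [ A    0  ] [ lambda ] = [ b ]

Solving the linear system:
  x*      = (0.5, -1.5)
  lambda* = (0.5)
  f(x*)   = -3

x* = (0.5, -1.5), lambda* = (0.5)


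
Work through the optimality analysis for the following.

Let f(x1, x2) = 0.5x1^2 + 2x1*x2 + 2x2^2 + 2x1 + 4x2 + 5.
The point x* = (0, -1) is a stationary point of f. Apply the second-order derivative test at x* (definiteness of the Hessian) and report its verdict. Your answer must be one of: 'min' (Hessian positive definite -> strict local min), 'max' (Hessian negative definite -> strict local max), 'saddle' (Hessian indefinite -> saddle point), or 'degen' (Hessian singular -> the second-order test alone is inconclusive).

Compute the Hessian H = grad^2 f:
  H = [[1, 2], [2, 4]]
Verify stationarity: grad f(x*) = H x* + g = (0, 0).
Eigenvalues of H: 0, 5.
H has a zero eigenvalue (singular; positive semidefinite but not definite), so H is neither positive definite, negative definite, nor indefinite. The second-order test alone is inconclusive -> degen.
(Indeed, f is constant along the null direction of H through x*, so x* is not a strict local extremum.)

degen


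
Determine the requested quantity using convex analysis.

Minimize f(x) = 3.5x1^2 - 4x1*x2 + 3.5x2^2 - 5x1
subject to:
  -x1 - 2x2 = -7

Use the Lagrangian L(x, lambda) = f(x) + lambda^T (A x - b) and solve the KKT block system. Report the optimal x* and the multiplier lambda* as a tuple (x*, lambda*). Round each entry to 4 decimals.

Form the Lagrangian:
  L(x, lambda) = (1/2) x^T Q x + c^T x + lambda^T (A x - b)
Stationarity (grad_x L = 0): Q x + c + A^T lambda = 0.
Primal feasibility: A x = b.

This gives the KKT block system:
  [ Q   A^T ] [ x     ]   [-c ]
  [ A    0  ] [ lambda ] = [ b ]

Solving the linear system:
  x*      = (2.451, 2.2745)
  lambda* = (3.0588)
  f(x*)   = 4.5784

x* = (2.451, 2.2745), lambda* = (3.0588)


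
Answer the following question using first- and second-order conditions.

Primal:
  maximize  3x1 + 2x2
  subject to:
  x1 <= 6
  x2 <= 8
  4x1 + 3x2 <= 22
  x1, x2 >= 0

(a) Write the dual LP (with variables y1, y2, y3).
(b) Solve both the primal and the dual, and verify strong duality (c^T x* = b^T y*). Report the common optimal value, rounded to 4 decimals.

The standard primal-dual pair for 'max c^T x s.t. A x <= b, x >= 0' is:
  Dual:  min b^T y  s.t.  A^T y >= c,  y >= 0.

So the dual LP is:
  minimize  6y1 + 8y2 + 22y3
  subject to:
    y1 + 4y3 >= 3
    y2 + 3y3 >= 2
    y1, y2, y3 >= 0

Solving the primal: x* = (5.5, 0).
  primal value c^T x* = 16.5.
Solving the dual: y* = (0, 0, 0.75).
  dual value b^T y* = 16.5.
Strong duality: c^T x* = b^T y*. Confirmed.

16.5


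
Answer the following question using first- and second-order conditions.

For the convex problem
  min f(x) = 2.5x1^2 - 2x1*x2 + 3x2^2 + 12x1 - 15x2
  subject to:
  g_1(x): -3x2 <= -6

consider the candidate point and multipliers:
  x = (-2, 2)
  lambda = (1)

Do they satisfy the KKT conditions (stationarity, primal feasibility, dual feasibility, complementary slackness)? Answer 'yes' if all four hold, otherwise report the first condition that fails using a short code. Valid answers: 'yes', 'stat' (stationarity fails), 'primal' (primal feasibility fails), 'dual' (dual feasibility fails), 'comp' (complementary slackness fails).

Gradient of f: grad f(x) = Q x + c = (-2, 1)
Constraint values g_i(x) = a_i^T x - b_i:
  g_1((-2, 2)) = 0
Stationarity residual: grad f(x) + sum_i lambda_i a_i = (-2, -2)
  -> stationarity FAILS
Primal feasibility (all g_i <= 0): OK
Dual feasibility (all lambda_i >= 0): OK
Complementary slackness (lambda_i * g_i(x) = 0 for all i): OK

Verdict: the first failing condition is stationarity -> stat.

stat


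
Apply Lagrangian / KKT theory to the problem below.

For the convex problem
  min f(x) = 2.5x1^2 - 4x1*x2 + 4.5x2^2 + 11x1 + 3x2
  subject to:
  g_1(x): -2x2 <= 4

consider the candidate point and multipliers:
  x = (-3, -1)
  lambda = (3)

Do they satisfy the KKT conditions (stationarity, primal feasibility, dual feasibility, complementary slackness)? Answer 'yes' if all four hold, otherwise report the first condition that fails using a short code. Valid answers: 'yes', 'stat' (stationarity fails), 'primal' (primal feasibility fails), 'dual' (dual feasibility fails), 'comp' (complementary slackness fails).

Gradient of f: grad f(x) = Q x + c = (0, 6)
Constraint values g_i(x) = a_i^T x - b_i:
  g_1((-3, -1)) = -2
Stationarity residual: grad f(x) + sum_i lambda_i a_i = (0, 0)
  -> stationarity OK
Primal feasibility (all g_i <= 0): OK
Dual feasibility (all lambda_i >= 0): OK
Complementary slackness (lambda_i * g_i(x) = 0 for all i): FAILS

Verdict: the first failing condition is complementary_slackness -> comp.

comp


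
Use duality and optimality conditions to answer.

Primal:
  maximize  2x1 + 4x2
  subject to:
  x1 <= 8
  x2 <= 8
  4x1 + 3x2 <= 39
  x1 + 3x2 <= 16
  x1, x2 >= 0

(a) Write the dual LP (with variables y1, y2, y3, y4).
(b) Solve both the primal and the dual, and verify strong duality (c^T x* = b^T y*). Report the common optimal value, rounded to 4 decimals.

The standard primal-dual pair for 'max c^T x s.t. A x <= b, x >= 0' is:
  Dual:  min b^T y  s.t.  A^T y >= c,  y >= 0.

So the dual LP is:
  minimize  8y1 + 8y2 + 39y3 + 16y4
  subject to:
    y1 + 4y3 + y4 >= 2
    y2 + 3y3 + 3y4 >= 4
    y1, y2, y3, y4 >= 0

Solving the primal: x* = (7.6667, 2.7778).
  primal value c^T x* = 26.4444.
Solving the dual: y* = (0, 0, 0.2222, 1.1111).
  dual value b^T y* = 26.4444.
Strong duality: c^T x* = b^T y*. Confirmed.

26.4444


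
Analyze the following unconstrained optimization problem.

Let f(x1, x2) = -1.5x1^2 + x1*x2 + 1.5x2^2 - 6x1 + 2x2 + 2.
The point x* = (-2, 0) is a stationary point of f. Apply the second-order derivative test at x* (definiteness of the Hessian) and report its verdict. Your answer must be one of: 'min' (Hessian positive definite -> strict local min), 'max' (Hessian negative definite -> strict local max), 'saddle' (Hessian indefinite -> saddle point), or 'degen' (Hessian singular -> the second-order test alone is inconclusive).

Compute the Hessian H = grad^2 f:
  H = [[-3, 1], [1, 3]]
Verify stationarity: grad f(x*) = H x* + g = (0, 0).
Eigenvalues of H: -3.1623, 3.1623.
Eigenvalues have mixed signs, so H is indefinite -> x* is a saddle point.

saddle


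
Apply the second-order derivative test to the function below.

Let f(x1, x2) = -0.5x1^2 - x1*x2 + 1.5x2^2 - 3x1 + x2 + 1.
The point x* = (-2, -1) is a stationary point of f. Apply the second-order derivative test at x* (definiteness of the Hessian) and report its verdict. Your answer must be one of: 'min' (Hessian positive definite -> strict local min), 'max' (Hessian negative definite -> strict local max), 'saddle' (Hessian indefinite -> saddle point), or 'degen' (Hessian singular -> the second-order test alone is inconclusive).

Compute the Hessian H = grad^2 f:
  H = [[-1, -1], [-1, 3]]
Verify stationarity: grad f(x*) = H x* + g = (0, 0).
Eigenvalues of H: -1.2361, 3.2361.
Eigenvalues have mixed signs, so H is indefinite -> x* is a saddle point.

saddle


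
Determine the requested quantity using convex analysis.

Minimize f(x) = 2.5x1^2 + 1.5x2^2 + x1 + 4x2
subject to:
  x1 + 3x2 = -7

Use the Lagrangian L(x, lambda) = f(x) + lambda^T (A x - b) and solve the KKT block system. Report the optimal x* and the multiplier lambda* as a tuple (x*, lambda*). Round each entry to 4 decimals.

Form the Lagrangian:
  L(x, lambda) = (1/2) x^T Q x + c^T x + lambda^T (A x - b)
Stationarity (grad_x L = 0): Q x + c + A^T lambda = 0.
Primal feasibility: A x = b.

This gives the KKT block system:
  [ Q   A^T ] [ x     ]   [-c ]
  [ A    0  ] [ lambda ] = [ b ]

Solving the linear system:
  x*      = (-0.375, -2.2083)
  lambda* = (0.875)
  f(x*)   = -1.5417

x* = (-0.375, -2.2083), lambda* = (0.875)


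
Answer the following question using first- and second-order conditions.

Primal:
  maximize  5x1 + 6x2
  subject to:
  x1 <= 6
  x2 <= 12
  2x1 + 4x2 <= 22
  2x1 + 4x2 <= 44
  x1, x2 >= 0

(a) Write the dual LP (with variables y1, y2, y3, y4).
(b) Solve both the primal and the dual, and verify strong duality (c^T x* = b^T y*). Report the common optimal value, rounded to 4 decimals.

The standard primal-dual pair for 'max c^T x s.t. A x <= b, x >= 0' is:
  Dual:  min b^T y  s.t.  A^T y >= c,  y >= 0.

So the dual LP is:
  minimize  6y1 + 12y2 + 22y3 + 44y4
  subject to:
    y1 + 2y3 + 2y4 >= 5
    y2 + 4y3 + 4y4 >= 6
    y1, y2, y3, y4 >= 0

Solving the primal: x* = (6, 2.5).
  primal value c^T x* = 45.
Solving the dual: y* = (2, 0, 1.5, 0).
  dual value b^T y* = 45.
Strong duality: c^T x* = b^T y*. Confirmed.

45


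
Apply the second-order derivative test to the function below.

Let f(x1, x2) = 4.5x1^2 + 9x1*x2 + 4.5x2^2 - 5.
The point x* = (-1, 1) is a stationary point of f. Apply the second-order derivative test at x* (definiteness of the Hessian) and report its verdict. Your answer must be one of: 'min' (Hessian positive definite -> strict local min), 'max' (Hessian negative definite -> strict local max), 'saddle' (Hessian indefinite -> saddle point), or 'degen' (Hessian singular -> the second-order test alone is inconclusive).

Compute the Hessian H = grad^2 f:
  H = [[9, 9], [9, 9]]
Verify stationarity: grad f(x*) = H x* + g = (0, 0).
Eigenvalues of H: 0, 18.
H has a zero eigenvalue (singular; positive semidefinite but not definite), so H is neither positive definite, negative definite, nor indefinite. The second-order test alone is inconclusive -> degen.
(Indeed, f is constant along the null direction of H through x*, so x* is not a strict local extremum.)

degen


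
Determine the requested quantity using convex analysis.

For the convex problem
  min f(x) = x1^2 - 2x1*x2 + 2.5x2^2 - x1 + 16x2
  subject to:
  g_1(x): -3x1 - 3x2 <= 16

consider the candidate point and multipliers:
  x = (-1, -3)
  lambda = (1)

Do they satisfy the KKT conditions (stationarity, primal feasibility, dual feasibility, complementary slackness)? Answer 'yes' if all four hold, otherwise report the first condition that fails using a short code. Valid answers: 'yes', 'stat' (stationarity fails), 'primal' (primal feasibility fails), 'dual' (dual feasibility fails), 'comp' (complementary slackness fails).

Gradient of f: grad f(x) = Q x + c = (3, 3)
Constraint values g_i(x) = a_i^T x - b_i:
  g_1((-1, -3)) = -4
Stationarity residual: grad f(x) + sum_i lambda_i a_i = (0, 0)
  -> stationarity OK
Primal feasibility (all g_i <= 0): OK
Dual feasibility (all lambda_i >= 0): OK
Complementary slackness (lambda_i * g_i(x) = 0 for all i): FAILS

Verdict: the first failing condition is complementary_slackness -> comp.

comp


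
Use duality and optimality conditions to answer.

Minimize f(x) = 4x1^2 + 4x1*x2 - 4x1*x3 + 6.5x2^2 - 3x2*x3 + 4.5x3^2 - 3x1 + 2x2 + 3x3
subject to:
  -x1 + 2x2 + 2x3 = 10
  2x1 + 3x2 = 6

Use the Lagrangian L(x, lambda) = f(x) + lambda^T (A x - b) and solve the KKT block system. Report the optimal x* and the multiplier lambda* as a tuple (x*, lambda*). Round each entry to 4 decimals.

Form the Lagrangian:
  L(x, lambda) = (1/2) x^T Q x + c^T x + lambda^T (A x - b)
Stationarity (grad_x L = 0): Q x + c + A^T lambda = 0.
Primal feasibility: A x = b.

This gives the KKT block system:
  [ Q   A^T ] [ x     ]   [-c ]
  [ A    0  ] [ lambda ] = [ b ]

Solving the linear system:
  x*      = (-0.5199, 2.3466, 2.3934)
  lambda* = (-9.7903, -1.2218)
  f(x*)   = 59.3336

x* = (-0.5199, 2.3466, 2.3934), lambda* = (-9.7903, -1.2218)


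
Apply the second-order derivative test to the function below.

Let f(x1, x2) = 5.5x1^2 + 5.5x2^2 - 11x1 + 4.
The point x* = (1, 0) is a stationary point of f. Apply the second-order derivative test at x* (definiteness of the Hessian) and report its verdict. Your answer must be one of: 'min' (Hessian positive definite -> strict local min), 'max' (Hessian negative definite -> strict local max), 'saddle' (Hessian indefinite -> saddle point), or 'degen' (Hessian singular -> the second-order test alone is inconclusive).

Compute the Hessian H = grad^2 f:
  H = [[11, 0], [0, 11]]
Verify stationarity: grad f(x*) = H x* + g = (0, 0).
Eigenvalues of H: 11, 11.
Both eigenvalues > 0, so H is positive definite -> x* is a strict local min.

min
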